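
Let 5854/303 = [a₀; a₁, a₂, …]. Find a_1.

5854 = 19·303 + 97   →  a_0 = 19
303 = 3·97 + 12   →  a_1 = 3

3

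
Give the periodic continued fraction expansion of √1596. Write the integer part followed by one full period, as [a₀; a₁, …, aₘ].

a₀ = ⌊√1596⌋ = 39.

[39; 1, 18, 1, 78]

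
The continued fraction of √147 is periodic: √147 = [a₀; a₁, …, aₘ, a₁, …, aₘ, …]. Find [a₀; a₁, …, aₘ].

a₀ = ⌊√147⌋ = 12.

[12; 8, 24]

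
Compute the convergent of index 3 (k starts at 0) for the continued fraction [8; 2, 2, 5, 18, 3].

227/27

Using pₖ = aₖpₖ₋₁ + pₖ₋₂, qₖ = aₖqₖ₋₁ + qₖ₋₂ (with p₋₁=1, p₋₂=0, q₋₁=0, q₋₂=1):
  k=0: a=8, p=8, q=1
  k=1: a=2, p=17, q=2
  k=2: a=2, p=42, q=5
  k=3: a=5, p=227, q=27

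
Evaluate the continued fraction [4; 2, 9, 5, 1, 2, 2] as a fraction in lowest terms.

3463/774

Using pₖ = aₖpₖ₋₁ + pₖ₋₂ and qₖ = aₖqₖ₋₁ + qₖ₋₂:
  k=0: a=4, p=4, q=1
  k=1: a=2, p=9, q=2
  k=2: a=9, p=85, q=19
  k=3: a=5, p=434, q=97
  k=4: a=1, p=519, q=116
  k=5: a=2, p=1472, q=329
  k=6: a=2, p=3463, q=774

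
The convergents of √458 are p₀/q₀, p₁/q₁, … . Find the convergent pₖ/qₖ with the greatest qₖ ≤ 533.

√458 = [21; 2, 2, 42, …] (period length 3).
Convergents:
  p_0/q_0 = 21/1
  p_1/q_1 = 43/2
  p_2/q_2 = 107/5
  p_3/q_3 = 4537/212
  p_4/q_4 = 9181/429
  p_5/q_5 = 22899/1070
q_4 = 429 ≤ 533 < 1070 = q_5, so the answer is 9181/429.

9181/429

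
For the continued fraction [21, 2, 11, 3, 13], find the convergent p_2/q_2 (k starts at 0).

Using pₖ = aₖpₖ₋₁ + pₖ₋₂, qₖ = aₖqₖ₋₁ + qₖ₋₂ (with p₋₁=1, p₋₂=0, q₋₁=0, q₋₂=1):
  k=0: a=21, p=21, q=1
  k=1: a=2, p=43, q=2
  k=2: a=11, p=494, q=23

494/23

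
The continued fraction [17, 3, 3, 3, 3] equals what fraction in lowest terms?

Using pₖ = aₖpₖ₋₁ + pₖ₋₂ and qₖ = aₖqₖ₋₁ + qₖ₋₂:
  k=0: a=17, p=17, q=1
  k=1: a=3, p=52, q=3
  k=2: a=3, p=173, q=10
  k=3: a=3, p=571, q=33
  k=4: a=3, p=1886, q=109

1886/109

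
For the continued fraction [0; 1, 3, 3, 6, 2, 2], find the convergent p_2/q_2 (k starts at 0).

Using pₖ = aₖpₖ₋₁ + pₖ₋₂, qₖ = aₖqₖ₋₁ + qₖ₋₂ (with p₋₁=1, p₋₂=0, q₋₁=0, q₋₂=1):
  k=0: a=0, p=0, q=1
  k=1: a=1, p=1, q=1
  k=2: a=3, p=3, q=4

3/4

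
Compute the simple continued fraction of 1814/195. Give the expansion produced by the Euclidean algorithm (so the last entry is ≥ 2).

1814 = 9*195 + 59
195 = 3*59 + 18
59 = 3*18 + 5
18 = 3*5 + 3
5 = 1*3 + 2
3 = 1*2 + 1
2 = 2*1 + 0  (stop)
So 1814/195 = [9; 3, 3, 3, 1, 1, 2].

[9; 3, 3, 3, 1, 1, 2]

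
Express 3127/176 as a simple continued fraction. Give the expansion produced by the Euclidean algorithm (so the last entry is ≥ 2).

[17; 1, 3, 3, 2, 2, 2]

3127 = 17·176 + 135
176 = 1·135 + 41
135 = 3·41 + 12
41 = 3·12 + 5
12 = 2·5 + 2
5 = 2·2 + 1
2 = 2·1 + 0  (stop)
So 3127/176 = [17; 1, 3, 3, 2, 2, 2].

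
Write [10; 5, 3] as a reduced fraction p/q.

163/16

Fold from the inside: start with 3/1.
  5 + 1/3 = 16/3
  10 + 3/16 = 163/16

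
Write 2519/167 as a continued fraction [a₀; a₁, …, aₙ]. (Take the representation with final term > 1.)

[15; 11, 1, 13]

2519 = 15*167 + 14
167 = 11*14 + 13
14 = 1*13 + 1
13 = 13*1 + 0  (stop)
So 2519/167 = [15; 11, 1, 13].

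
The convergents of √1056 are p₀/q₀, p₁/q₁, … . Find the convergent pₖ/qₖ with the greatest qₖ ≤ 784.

8449/260

√1056 = [32; 2, 64, …] (period length 2).
Convergents:
  p_0/q_0 = 32/1
  p_1/q_1 = 65/2
  p_2/q_2 = 4192/129
  p_3/q_3 = 8449/260
  p_4/q_4 = 544928/16769
q_3 = 260 ≤ 784 < 16769 = q_4, so the answer is 8449/260.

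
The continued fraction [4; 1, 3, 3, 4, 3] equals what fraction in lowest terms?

Fold from the inside: start with 3/1.
  4 + 1/3 = 13/3
  3 + 3/13 = 42/13
  3 + 13/42 = 139/42
  1 + 42/139 = 181/139
  4 + 139/181 = 863/181

863/181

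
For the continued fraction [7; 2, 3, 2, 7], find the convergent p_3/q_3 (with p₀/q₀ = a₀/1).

Using pₖ = aₖpₖ₋₁ + pₖ₋₂, qₖ = aₖqₖ₋₁ + qₖ₋₂ (with p₋₁=1, p₋₂=0, q₋₁=0, q₋₂=1):
  k=0: a=7, p=7, q=1
  k=1: a=2, p=15, q=2
  k=2: a=3, p=52, q=7
  k=3: a=2, p=119, q=16

119/16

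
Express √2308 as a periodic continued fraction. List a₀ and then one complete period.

a₀ = ⌊√2308⌋ = 48.
With m₀=0, d₀=1 and mₖ₊₁ = dₖaₖ − mₖ, dₖ₊₁ = (n − mₖ₊₁²)/dₖ, aₖ₊₁ = ⌊(a₀+mₖ₊₁)/dₖ₊₁⌋:
  k=1: m=48, d=4, a=24
  k=2: m=48, d=1, a=96
d=1 and a=2a₀=96 at k=2, so the next step gives (m, d) = (48, 4) again — its k=1 value — and the period has length 2.

[48; 24, 96]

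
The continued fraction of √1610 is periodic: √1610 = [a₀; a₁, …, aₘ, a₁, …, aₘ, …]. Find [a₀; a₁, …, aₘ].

[40; 8, 80]

a₀ = ⌊√1610⌋ = 40.
With m₀=0, d₀=1 and mₖ₊₁ = dₖaₖ − mₖ, dₖ₊₁ = (n − mₖ₊₁²)/dₖ, aₖ₊₁ = ⌊(a₀+mₖ₊₁)/dₖ₊₁⌋:
  k=1: m=40, d=10, a=8
  k=2: m=40, d=1, a=80
d=1 and a=2a₀=80 at k=2, so the next step gives (m, d) = (40, 10) again — its k=1 value — and the period has length 2.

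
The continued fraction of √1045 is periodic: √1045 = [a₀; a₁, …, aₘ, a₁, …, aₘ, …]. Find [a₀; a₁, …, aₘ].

a₀ = ⌊√1045⌋ = 32.
With m₀=0, d₀=1 and mₖ₊₁ = dₖaₖ − mₖ, dₖ₊₁ = (n − mₖ₊₁²)/dₖ, aₖ₊₁ = ⌊(a₀+mₖ₊₁)/dₖ₊₁⌋:
  k=1: m=32, d=21, a=3
  k=2: m=31, d=4, a=15
  k=3: m=29, d=51, a=1
  k=4: m=22, d=11, a=4
  k=5: m=22, d=51, a=1
  k=6: m=29, d=4, a=15
  k=7: m=31, d=21, a=3
  k=8: m=32, d=1, a=64
d=1 and a=2a₀=64 at k=8, so the next step gives (m, d) = (32, 21) again — its k=1 value — and the period has length 8.

[32; 3, 15, 1, 4, 1, 15, 3, 64]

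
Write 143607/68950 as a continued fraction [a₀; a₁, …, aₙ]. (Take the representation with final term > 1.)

[2; 12, 12, 4, 19, 6]

143607 = 2*68950 + 5707
68950 = 12*5707 + 466
5707 = 12*466 + 115
466 = 4*115 + 6
115 = 19*6 + 1
6 = 6*1 + 0  (stop)
So 143607/68950 = [2; 12, 12, 4, 19, 6].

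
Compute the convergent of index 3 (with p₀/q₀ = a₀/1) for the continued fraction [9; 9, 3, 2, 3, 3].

Using pₖ = aₖpₖ₋₁ + pₖ₋₂, qₖ = aₖqₖ₋₁ + qₖ₋₂ (with p₋₁=1, p₋₂=0, q₋₁=0, q₋₂=1):
  k=0: a=9, p=9, q=1
  k=1: a=9, p=82, q=9
  k=2: a=3, p=255, q=28
  k=3: a=2, p=592, q=65

592/65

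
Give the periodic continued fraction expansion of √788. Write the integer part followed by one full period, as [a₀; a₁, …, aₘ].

a₀ = ⌊√788⌋ = 28.
With m₀=0, d₀=1 and mₖ₊₁ = dₖaₖ − mₖ, dₖ₊₁ = (n − mₖ₊₁²)/dₖ, aₖ₊₁ = ⌊(a₀+mₖ₊₁)/dₖ₊₁⌋:
  k=1: m=28, d=4, a=14
  k=2: m=28, d=1, a=56
d=1 and a=2a₀=56 at k=2, so the next step gives (m, d) = (28, 4) again — its k=1 value — and the period has length 2.

[28; 14, 56]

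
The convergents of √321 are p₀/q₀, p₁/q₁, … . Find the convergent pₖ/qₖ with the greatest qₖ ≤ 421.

7507/419

√321 = [17; 1, 10, 1, 34, …] (period length 4).
Convergents:
  p_0/q_0 = 17/1
  p_1/q_1 = 18/1
  p_2/q_2 = 197/11
  p_3/q_3 = 215/12
  p_4/q_4 = 7507/419
  p_5/q_5 = 7722/431
q_4 = 419 ≤ 421 < 431 = q_5, so the answer is 7507/419.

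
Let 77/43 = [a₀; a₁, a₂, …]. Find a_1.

1

77 = 1·43 + 34   →  a_0 = 1
43 = 1·34 + 9   →  a_1 = 1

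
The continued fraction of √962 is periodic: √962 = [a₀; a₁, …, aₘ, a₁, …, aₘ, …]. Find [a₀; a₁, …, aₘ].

a₀ = ⌊√962⌋ = 31.
With m₀=0, d₀=1 and mₖ₊₁ = dₖaₖ − mₖ, dₖ₊₁ = (n − mₖ₊₁²)/dₖ, aₖ₊₁ = ⌊(a₀+mₖ₊₁)/dₖ₊₁⌋:
  k=1: m=31, d=1, a=62
d=1 and a=2a₀=62 at k=1, so the next step gives (m, d) = (31, 1) again — its k=1 value — and the period has length 1.

[31; 62]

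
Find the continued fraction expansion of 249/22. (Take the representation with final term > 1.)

249 = 11×22 + 7
22 = 3×7 + 1
7 = 7×1 + 0  (stop)
So 249/22 = [11; 3, 7].

[11; 3, 7]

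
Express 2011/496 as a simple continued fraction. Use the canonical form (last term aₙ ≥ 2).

2011 = 4*496 + 27
496 = 18*27 + 10
27 = 2*10 + 7
10 = 1*7 + 3
7 = 2*3 + 1
3 = 3*1 + 0  (stop)
So 2011/496 = [4; 18, 2, 1, 2, 3].

[4; 18, 2, 1, 2, 3]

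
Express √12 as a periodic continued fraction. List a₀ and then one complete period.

[3; 2, 6]

a₀ = ⌊√12⌋ = 3.
With m₀=0, d₀=1 and mₖ₊₁ = dₖaₖ − mₖ, dₖ₊₁ = (n − mₖ₊₁²)/dₖ, aₖ₊₁ = ⌊(a₀+mₖ₊₁)/dₖ₊₁⌋:
  k=1: m=3, d=3, a=2
  k=2: m=3, d=1, a=6
d=1 and a=2a₀=6 at k=2, so the next step gives (m, d) = (3, 3) again — its k=1 value — and the period has length 2.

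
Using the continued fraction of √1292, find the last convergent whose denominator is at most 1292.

45901/1277

√1292 = [35; 1, 16, 1, 70, …] (period length 4).
Convergents:
  p_0/q_0 = 35/1
  p_1/q_1 = 36/1
  p_2/q_2 = 611/17
  p_3/q_3 = 647/18
  p_4/q_4 = 45901/1277
  p_5/q_5 = 46548/1295
q_4 = 1277 ≤ 1292 < 1295 = q_5, so the answer is 45901/1277.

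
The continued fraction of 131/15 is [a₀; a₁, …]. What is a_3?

131 = 8·15 + 11   →  a_0 = 8
15 = 1·11 + 4   →  a_1 = 1
11 = 2·4 + 3   →  a_2 = 2
4 = 1·3 + 1   →  a_3 = 1

1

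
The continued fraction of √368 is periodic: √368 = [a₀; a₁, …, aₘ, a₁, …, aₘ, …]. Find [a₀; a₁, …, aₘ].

a₀ = ⌊√368⌋ = 19.
With m₀=0, d₀=1 and mₖ₊₁ = dₖaₖ − mₖ, dₖ₊₁ = (n − mₖ₊₁²)/dₖ, aₖ₊₁ = ⌊(a₀+mₖ₊₁)/dₖ₊₁⌋:
  k=1: m=19, d=7, a=5
  k=2: m=16, d=16, a=2
  k=3: m=16, d=7, a=5
  k=4: m=19, d=1, a=38
d=1 and a=2a₀=38 at k=4, so the next step gives (m, d) = (19, 7) again — its k=1 value — and the period has length 4.

[19; 5, 2, 5, 38]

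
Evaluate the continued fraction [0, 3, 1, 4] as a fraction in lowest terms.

Fold from the inside: start with 4/1.
  1 + 1/4 = 5/4
  3 + 4/5 = 19/5
  0 + 5/19 = 5/19

5/19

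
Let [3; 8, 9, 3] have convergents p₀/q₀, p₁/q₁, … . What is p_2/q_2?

Using pₖ = aₖpₖ₋₁ + pₖ₋₂, qₖ = aₖqₖ₋₁ + qₖ₋₂ (with p₋₁=1, p₋₂=0, q₋₁=0, q₋₂=1):
  k=0: a=3, p=3, q=1
  k=1: a=8, p=25, q=8
  k=2: a=9, p=228, q=73

228/73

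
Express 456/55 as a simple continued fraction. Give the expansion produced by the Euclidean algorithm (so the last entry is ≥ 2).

[8; 3, 2, 3, 2]

456 = 8·55 + 16
55 = 3·16 + 7
16 = 2·7 + 2
7 = 3·2 + 1
2 = 2·1 + 0  (stop)
So 456/55 = [8; 3, 2, 3, 2].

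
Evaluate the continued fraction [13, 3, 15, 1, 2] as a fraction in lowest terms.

Fold from the inside: start with 2/1.
  1 + 1/2 = 3/2
  15 + 2/3 = 47/3
  3 + 3/47 = 144/47
  13 + 47/144 = 1919/144

1919/144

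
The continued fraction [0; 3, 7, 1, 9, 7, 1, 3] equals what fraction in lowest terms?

Using pₖ = aₖpₖ₋₁ + pₖ₋₂ and qₖ = aₖqₖ₋₁ + qₖ₋₂:
  k=0: a=0, p=0, q=1
  k=1: a=3, p=1, q=3
  k=2: a=7, p=7, q=22
  k=3: a=1, p=8, q=25
  k=4: a=9, p=79, q=247
  k=5: a=7, p=561, q=1754
  k=6: a=1, p=640, q=2001
  k=7: a=3, p=2481, q=7757

2481/7757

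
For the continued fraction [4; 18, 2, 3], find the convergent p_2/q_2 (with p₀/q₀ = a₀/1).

150/37

Using pₖ = aₖpₖ₋₁ + pₖ₋₂, qₖ = aₖqₖ₋₁ + qₖ₋₂ (with p₋₁=1, p₋₂=0, q₋₁=0, q₋₂=1):
  k=0: a=4, p=4, q=1
  k=1: a=18, p=73, q=18
  k=2: a=2, p=150, q=37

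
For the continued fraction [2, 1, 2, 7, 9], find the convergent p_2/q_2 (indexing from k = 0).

8/3

Using pₖ = aₖpₖ₋₁ + pₖ₋₂, qₖ = aₖqₖ₋₁ + qₖ₋₂ (with p₋₁=1, p₋₂=0, q₋₁=0, q₋₂=1):
  k=0: a=2, p=2, q=1
  k=1: a=1, p=3, q=1
  k=2: a=2, p=8, q=3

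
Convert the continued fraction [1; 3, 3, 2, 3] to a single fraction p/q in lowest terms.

103/79

Using pₖ = aₖpₖ₋₁ + pₖ₋₂ and qₖ = aₖqₖ₋₁ + qₖ₋₂:
  k=0: a=1, p=1, q=1
  k=1: a=3, p=4, q=3
  k=2: a=3, p=13, q=10
  k=3: a=2, p=30, q=23
  k=4: a=3, p=103, q=79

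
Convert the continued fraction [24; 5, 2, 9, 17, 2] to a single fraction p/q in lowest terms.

Fold from the inside: start with 2/1.
  17 + 1/2 = 35/2
  9 + 2/35 = 317/35
  2 + 35/317 = 669/317
  5 + 317/669 = 3662/669
  24 + 669/3662 = 88557/3662

88557/3662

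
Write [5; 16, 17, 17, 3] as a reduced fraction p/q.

72107/14244

Using pₖ = aₖpₖ₋₁ + pₖ₋₂ and qₖ = aₖqₖ₋₁ + qₖ₋₂:
  k=0: a=5, p=5, q=1
  k=1: a=16, p=81, q=16
  k=2: a=17, p=1382, q=273
  k=3: a=17, p=23575, q=4657
  k=4: a=3, p=72107, q=14244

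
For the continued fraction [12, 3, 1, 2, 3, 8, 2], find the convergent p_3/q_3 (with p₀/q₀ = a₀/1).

135/11

Using pₖ = aₖpₖ₋₁ + pₖ₋₂, qₖ = aₖqₖ₋₁ + qₖ₋₂ (with p₋₁=1, p₋₂=0, q₋₁=0, q₋₂=1):
  k=0: a=12, p=12, q=1
  k=1: a=3, p=37, q=3
  k=2: a=1, p=49, q=4
  k=3: a=2, p=135, q=11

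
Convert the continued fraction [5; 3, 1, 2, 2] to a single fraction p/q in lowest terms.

137/26

Fold from the inside: start with 2/1.
  2 + 1/2 = 5/2
  1 + 2/5 = 7/5
  3 + 5/7 = 26/7
  5 + 7/26 = 137/26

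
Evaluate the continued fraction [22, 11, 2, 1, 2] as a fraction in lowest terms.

2010/91

Fold from the inside: start with 2/1.
  1 + 1/2 = 3/2
  2 + 2/3 = 8/3
  11 + 3/8 = 91/8
  22 + 8/91 = 2010/91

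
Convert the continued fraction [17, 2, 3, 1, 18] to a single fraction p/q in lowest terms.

Using pₖ = aₖpₖ₋₁ + pₖ₋₂ and qₖ = aₖqₖ₋₁ + qₖ₋₂:
  k=0: a=17, p=17, q=1
  k=1: a=2, p=35, q=2
  k=2: a=3, p=122, q=7
  k=3: a=1, p=157, q=9
  k=4: a=18, p=2948, q=169

2948/169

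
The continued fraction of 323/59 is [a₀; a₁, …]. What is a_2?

9

323 = 5·59 + 28   →  a_0 = 5
59 = 2·28 + 3   →  a_1 = 2
28 = 9·3 + 1   →  a_2 = 9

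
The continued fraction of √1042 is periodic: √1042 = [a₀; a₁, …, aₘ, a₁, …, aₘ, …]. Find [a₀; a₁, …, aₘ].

[32; 3, 1, 1, 3, 64]

a₀ = ⌊√1042⌋ = 32.
With m₀=0, d₀=1 and mₖ₊₁ = dₖaₖ − mₖ, dₖ₊₁ = (n − mₖ₊₁²)/dₖ, aₖ₊₁ = ⌊(a₀+mₖ₊₁)/dₖ₊₁⌋:
  k=1: m=32, d=18, a=3
  k=2: m=22, d=31, a=1
  k=3: m=9, d=31, a=1
  k=4: m=22, d=18, a=3
  k=5: m=32, d=1, a=64
d=1 and a=2a₀=64 at k=5, so the next step gives (m, d) = (32, 18) again — its k=1 value — and the period has length 5.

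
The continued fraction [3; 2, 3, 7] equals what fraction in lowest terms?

175/51

Using pₖ = aₖpₖ₋₁ + pₖ₋₂ and qₖ = aₖqₖ₋₁ + qₖ₋₂:
  k=0: a=3, p=3, q=1
  k=1: a=2, p=7, q=2
  k=2: a=3, p=24, q=7
  k=3: a=7, p=175, q=51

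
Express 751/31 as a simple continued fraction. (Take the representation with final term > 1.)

[24; 4, 2, 3]

751 = 24×31 + 7
31 = 4×7 + 3
7 = 2×3 + 1
3 = 3×1 + 0  (stop)
So 751/31 = [24; 4, 2, 3].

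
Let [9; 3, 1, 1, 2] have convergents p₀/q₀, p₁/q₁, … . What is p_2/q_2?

Using pₖ = aₖpₖ₋₁ + pₖ₋₂, qₖ = aₖqₖ₋₁ + qₖ₋₂ (with p₋₁=1, p₋₂=0, q₋₁=0, q₋₂=1):
  k=0: a=9, p=9, q=1
  k=1: a=3, p=28, q=3
  k=2: a=1, p=37, q=4

37/4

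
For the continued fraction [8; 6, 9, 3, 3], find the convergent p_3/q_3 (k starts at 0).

1396/171

Using pₖ = aₖpₖ₋₁ + pₖ₋₂, qₖ = aₖqₖ₋₁ + qₖ₋₂ (with p₋₁=1, p₋₂=0, q₋₁=0, q₋₂=1):
  k=0: a=8, p=8, q=1
  k=1: a=6, p=49, q=6
  k=2: a=9, p=449, q=55
  k=3: a=3, p=1396, q=171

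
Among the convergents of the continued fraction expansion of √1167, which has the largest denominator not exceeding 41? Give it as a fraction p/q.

√1167 = [34; 6, 5, 11, 5, 6, 68, …] (period length 6).
Convergents:
  p_0/q_0 = 34/1
  p_1/q_1 = 205/6
  p_2/q_2 = 1059/31
  p_3/q_3 = 11854/347
q_2 = 31 ≤ 41 < 347 = q_3, so the answer is 1059/31.

1059/31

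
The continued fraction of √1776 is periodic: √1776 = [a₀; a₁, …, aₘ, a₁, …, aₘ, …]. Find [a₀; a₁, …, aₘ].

[42; 7, 84]

a₀ = ⌊√1776⌋ = 42.
With m₀=0, d₀=1 and mₖ₊₁ = dₖaₖ − mₖ, dₖ₊₁ = (n − mₖ₊₁²)/dₖ, aₖ₊₁ = ⌊(a₀+mₖ₊₁)/dₖ₊₁⌋:
  k=1: m=42, d=12, a=7
  k=2: m=42, d=1, a=84
d=1 and a=2a₀=84 at k=2, so the next step gives (m, d) = (42, 12) again — its k=1 value — and the period has length 2.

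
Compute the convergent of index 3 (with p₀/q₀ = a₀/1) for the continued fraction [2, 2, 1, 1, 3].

Using pₖ = aₖpₖ₋₁ + pₖ₋₂, qₖ = aₖqₖ₋₁ + qₖ₋₂ (with p₋₁=1, p₋₂=0, q₋₁=0, q₋₂=1):
  k=0: a=2, p=2, q=1
  k=1: a=2, p=5, q=2
  k=2: a=1, p=7, q=3
  k=3: a=1, p=12, q=5

12/5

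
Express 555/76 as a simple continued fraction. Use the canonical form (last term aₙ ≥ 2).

555 = 7×76 + 23
76 = 3×23 + 7
23 = 3×7 + 2
7 = 3×2 + 1
2 = 2×1 + 0  (stop)
So 555/76 = [7; 3, 3, 3, 2].

[7; 3, 3, 3, 2]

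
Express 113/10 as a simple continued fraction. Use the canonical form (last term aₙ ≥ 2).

[11; 3, 3]

113 = 11×10 + 3
10 = 3×3 + 1
3 = 3×1 + 0  (stop)
So 113/10 = [11; 3, 3].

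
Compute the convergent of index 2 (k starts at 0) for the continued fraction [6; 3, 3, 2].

63/10

Using pₖ = aₖpₖ₋₁ + pₖ₋₂, qₖ = aₖqₖ₋₁ + qₖ₋₂ (with p₋₁=1, p₋₂=0, q₋₁=0, q₋₂=1):
  k=0: a=6, p=6, q=1
  k=1: a=3, p=19, q=3
  k=2: a=3, p=63, q=10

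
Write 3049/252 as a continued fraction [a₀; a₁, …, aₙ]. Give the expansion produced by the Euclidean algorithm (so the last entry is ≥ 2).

3049 = 12×252 + 25
252 = 10×25 + 2
25 = 12×2 + 1
2 = 2×1 + 0  (stop)
So 3049/252 = [12; 10, 12, 2].

[12; 10, 12, 2]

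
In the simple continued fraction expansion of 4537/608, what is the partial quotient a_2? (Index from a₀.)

6

4537 = 7·608 + 281   →  a_0 = 7
608 = 2·281 + 46   →  a_1 = 2
281 = 6·46 + 5   →  a_2 = 6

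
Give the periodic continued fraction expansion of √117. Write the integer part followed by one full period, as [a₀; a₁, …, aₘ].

[10; 1, 4, 2, 4, 1, 20]

a₀ = ⌊√117⌋ = 10.
With m₀=0, d₀=1 and mₖ₊₁ = dₖaₖ − mₖ, dₖ₊₁ = (n − mₖ₊₁²)/dₖ, aₖ₊₁ = ⌊(a₀+mₖ₊₁)/dₖ₊₁⌋:
  k=1: m=10, d=17, a=1
  k=2: m=7, d=4, a=4
  k=3: m=9, d=9, a=2
  k=4: m=9, d=4, a=4
  k=5: m=7, d=17, a=1
  k=6: m=10, d=1, a=20
d=1 and a=2a₀=20 at k=6, so the next step gives (m, d) = (10, 17) again — its k=1 value — and the period has length 6.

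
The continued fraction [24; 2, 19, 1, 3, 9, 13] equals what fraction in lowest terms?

Using pₖ = aₖpₖ₋₁ + pₖ₋₂ and qₖ = aₖqₖ₋₁ + qₖ₋₂:
  k=0: a=24, p=24, q=1
  k=1: a=2, p=49, q=2
  k=2: a=19, p=955, q=39
  k=3: a=1, p=1004, q=41
  k=4: a=3, p=3967, q=162
  k=5: a=9, p=36707, q=1499
  k=6: a=13, p=481158, q=19649

481158/19649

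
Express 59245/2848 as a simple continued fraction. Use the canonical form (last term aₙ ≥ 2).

[20; 1, 4, 17, 16, 2]

59245 = 20*2848 + 2285
2848 = 1*2285 + 563
2285 = 4*563 + 33
563 = 17*33 + 2
33 = 16*2 + 1
2 = 2*1 + 0  (stop)
So 59245/2848 = [20; 1, 4, 17, 16, 2].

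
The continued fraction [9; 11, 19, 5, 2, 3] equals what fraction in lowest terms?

73242/8057

Using pₖ = aₖpₖ₋₁ + pₖ₋₂ and qₖ = aₖqₖ₋₁ + qₖ₋₂:
  k=0: a=9, p=9, q=1
  k=1: a=11, p=100, q=11
  k=2: a=19, p=1909, q=210
  k=3: a=5, p=9645, q=1061
  k=4: a=2, p=21199, q=2332
  k=5: a=3, p=73242, q=8057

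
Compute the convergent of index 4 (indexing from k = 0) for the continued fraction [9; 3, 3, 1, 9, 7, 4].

Using pₖ = aₖpₖ₋₁ + pₖ₋₂, qₖ = aₖqₖ₋₁ + qₖ₋₂ (with p₋₁=1, p₋₂=0, q₋₁=0, q₋₂=1):
  k=0: a=9, p=9, q=1
  k=1: a=3, p=28, q=3
  k=2: a=3, p=93, q=10
  k=3: a=1, p=121, q=13
  k=4: a=9, p=1182, q=127

1182/127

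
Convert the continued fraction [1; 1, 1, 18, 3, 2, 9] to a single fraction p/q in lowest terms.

3753/2480

Using pₖ = aₖpₖ₋₁ + pₖ₋₂ and qₖ = aₖqₖ₋₁ + qₖ₋₂:
  k=0: a=1, p=1, q=1
  k=1: a=1, p=2, q=1
  k=2: a=1, p=3, q=2
  k=3: a=18, p=56, q=37
  k=4: a=3, p=171, q=113
  k=5: a=2, p=398, q=263
  k=6: a=9, p=3753, q=2480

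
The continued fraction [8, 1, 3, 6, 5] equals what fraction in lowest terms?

1130/129

Using pₖ = aₖpₖ₋₁ + pₖ₋₂ and qₖ = aₖqₖ₋₁ + qₖ₋₂:
  k=0: a=8, p=8, q=1
  k=1: a=1, p=9, q=1
  k=2: a=3, p=35, q=4
  k=3: a=6, p=219, q=25
  k=4: a=5, p=1130, q=129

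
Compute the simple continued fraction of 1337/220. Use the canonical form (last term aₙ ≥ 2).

1337 = 6·220 + 17
220 = 12·17 + 16
17 = 1·16 + 1
16 = 16·1 + 0  (stop)
So 1337/220 = [6; 12, 1, 16].

[6; 12, 1, 16]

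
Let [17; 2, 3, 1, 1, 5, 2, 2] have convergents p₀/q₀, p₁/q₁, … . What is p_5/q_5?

Using pₖ = aₖpₖ₋₁ + pₖ₋₂, qₖ = aₖqₖ₋₁ + qₖ₋₂ (with p₋₁=1, p₋₂=0, q₋₁=0, q₋₂=1):
  k=0: a=17, p=17, q=1
  k=1: a=2, p=35, q=2
  k=2: a=3, p=122, q=7
  k=3: a=1, p=157, q=9
  k=4: a=1, p=279, q=16
  k=5: a=5, p=1552, q=89

1552/89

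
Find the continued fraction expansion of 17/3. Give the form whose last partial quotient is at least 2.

17 = 5·3 + 2
3 = 1·2 + 1
2 = 2·1 + 0  (stop)
So 17/3 = [5; 1, 2].

[5; 1, 2]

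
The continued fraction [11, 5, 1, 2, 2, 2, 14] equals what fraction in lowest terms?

Using pₖ = aₖpₖ₋₁ + pₖ₋₂ and qₖ = aₖqₖ₋₁ + qₖ₋₂:
  k=0: a=11, p=11, q=1
  k=1: a=5, p=56, q=5
  k=2: a=1, p=67, q=6
  k=3: a=2, p=190, q=17
  k=4: a=2, p=447, q=40
  k=5: a=2, p=1084, q=97
  k=6: a=14, p=15623, q=1398

15623/1398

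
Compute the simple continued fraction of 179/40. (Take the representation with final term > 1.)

[4; 2, 9, 2]

179 = 4·40 + 19
40 = 2·19 + 2
19 = 9·2 + 1
2 = 2·1 + 0  (stop)
So 179/40 = [4; 2, 9, 2].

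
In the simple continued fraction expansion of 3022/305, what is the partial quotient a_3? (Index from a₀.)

1

3022 = 9·305 + 277   →  a_0 = 9
305 = 1·277 + 28   →  a_1 = 1
277 = 9·28 + 25   →  a_2 = 9
28 = 1·25 + 3   →  a_3 = 1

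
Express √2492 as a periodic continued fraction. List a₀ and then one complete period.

a₀ = ⌊√2492⌋ = 49.
With m₀=0, d₀=1 and mₖ₊₁ = dₖaₖ − mₖ, dₖ₊₁ = (n − mₖ₊₁²)/dₖ, aₖ₊₁ = ⌊(a₀+mₖ₊₁)/dₖ₊₁⌋:
  k=1: m=49, d=91, a=1
  k=2: m=42, d=8, a=11
  k=3: m=46, d=47, a=2
  k=4: m=48, d=4, a=24
  k=5: m=48, d=47, a=2
  k=6: m=46, d=8, a=11
  k=7: m=42, d=91, a=1
  k=8: m=49, d=1, a=98
d=1 and a=2a₀=98 at k=8, so the next step gives (m, d) = (49, 91) again — its k=1 value — and the period has length 8.

[49; 1, 11, 2, 24, 2, 11, 1, 98]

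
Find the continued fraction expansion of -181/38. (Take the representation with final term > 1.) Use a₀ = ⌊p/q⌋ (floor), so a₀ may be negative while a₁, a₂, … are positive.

[-5; 4, 4, 2]

-181 = -5*38 + 9
38 = 4*9 + 2
9 = 4*2 + 1
2 = 2*1 + 0  (stop)
So -181/38 = [-5; 4, 4, 2].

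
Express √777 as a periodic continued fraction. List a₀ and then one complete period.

a₀ = ⌊√777⌋ = 27.
With m₀=0, d₀=1 and mₖ₊₁ = dₖaₖ − mₖ, dₖ₊₁ = (n − mₖ₊₁²)/dₖ, aₖ₊₁ = ⌊(a₀+mₖ₊₁)/dₖ₊₁⌋:
  k=1: m=27, d=48, a=1
  k=2: m=21, d=7, a=6
  k=3: m=21, d=48, a=1
  k=4: m=27, d=1, a=54
d=1 and a=2a₀=54 at k=4, so the next step gives (m, d) = (27, 48) again — its k=1 value — and the period has length 4.

[27; 1, 6, 1, 54]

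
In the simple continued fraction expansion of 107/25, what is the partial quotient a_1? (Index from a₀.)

3

107 = 4·25 + 7   →  a_0 = 4
25 = 3·7 + 4   →  a_1 = 3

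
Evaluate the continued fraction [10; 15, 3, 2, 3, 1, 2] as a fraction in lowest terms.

13236/1315

Using pₖ = aₖpₖ₋₁ + pₖ₋₂ and qₖ = aₖqₖ₋₁ + qₖ₋₂:
  k=0: a=10, p=10, q=1
  k=1: a=15, p=151, q=15
  k=2: a=3, p=463, q=46
  k=3: a=2, p=1077, q=107
  k=4: a=3, p=3694, q=367
  k=5: a=1, p=4771, q=474
  k=6: a=2, p=13236, q=1315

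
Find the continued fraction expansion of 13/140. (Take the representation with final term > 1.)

[0; 10, 1, 3, 3]

13 = 0*140 + 13
140 = 10*13 + 10
13 = 1*10 + 3
10 = 3*3 + 1
3 = 3*1 + 0  (stop)
So 13/140 = [0; 10, 1, 3, 3].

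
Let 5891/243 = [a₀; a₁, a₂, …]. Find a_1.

5891 = 24·243 + 59   →  a_0 = 24
243 = 4·59 + 7   →  a_1 = 4

4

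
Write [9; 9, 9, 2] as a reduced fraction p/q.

1576/173

Using pₖ = aₖpₖ₋₁ + pₖ₋₂ and qₖ = aₖqₖ₋₁ + qₖ₋₂:
  k=0: a=9, p=9, q=1
  k=1: a=9, p=82, q=9
  k=2: a=9, p=747, q=82
  k=3: a=2, p=1576, q=173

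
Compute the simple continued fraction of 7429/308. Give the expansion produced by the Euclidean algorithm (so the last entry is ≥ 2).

7429 = 24·308 + 37
308 = 8·37 + 12
37 = 3·12 + 1
12 = 12·1 + 0  (stop)
So 7429/308 = [24; 8, 3, 12].

[24; 8, 3, 12]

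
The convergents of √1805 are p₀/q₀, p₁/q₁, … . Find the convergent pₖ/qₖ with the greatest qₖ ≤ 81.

√1805 = [42; 2, 16, 2, 84, …] (period length 4).
Convergents:
  p_0/q_0 = 42/1
  p_1/q_1 = 85/2
  p_2/q_2 = 1402/33
  p_3/q_3 = 2889/68
  p_4/q_4 = 244078/5745
q_3 = 68 ≤ 81 < 5745 = q_4, so the answer is 2889/68.

2889/68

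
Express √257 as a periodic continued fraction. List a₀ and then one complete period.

[16; 32]

a₀ = ⌊√257⌋ = 16.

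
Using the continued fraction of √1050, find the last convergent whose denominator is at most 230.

3532/109

√1050 = [32; 2, 2, 10, 2, 2, 64, …] (period length 6).
Convergents:
  p_0/q_0 = 32/1
  p_1/q_1 = 65/2
  p_2/q_2 = 162/5
  p_3/q_3 = 1685/52
  p_4/q_4 = 3532/109
  p_5/q_5 = 8749/270
q_4 = 109 ≤ 230 < 270 = q_5, so the answer is 3532/109.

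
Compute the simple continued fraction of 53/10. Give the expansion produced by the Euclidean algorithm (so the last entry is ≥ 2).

53 = 5*10 + 3
10 = 3*3 + 1
3 = 3*1 + 0  (stop)
So 53/10 = [5; 3, 3].

[5; 3, 3]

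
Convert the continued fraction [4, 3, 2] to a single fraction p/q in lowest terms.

Using pₖ = aₖpₖ₋₁ + pₖ₋₂ and qₖ = aₖqₖ₋₁ + qₖ₋₂:
  k=0: a=4, p=4, q=1
  k=1: a=3, p=13, q=3
  k=2: a=2, p=30, q=7

30/7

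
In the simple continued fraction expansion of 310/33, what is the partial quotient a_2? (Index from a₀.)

1

310 = 9·33 + 13   →  a_0 = 9
33 = 2·13 + 7   →  a_1 = 2
13 = 1·7 + 6   →  a_2 = 1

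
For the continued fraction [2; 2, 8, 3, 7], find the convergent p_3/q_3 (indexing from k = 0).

Using pₖ = aₖpₖ₋₁ + pₖ₋₂, qₖ = aₖqₖ₋₁ + qₖ₋₂ (with p₋₁=1, p₋₂=0, q₋₁=0, q₋₂=1):
  k=0: a=2, p=2, q=1
  k=1: a=2, p=5, q=2
  k=2: a=8, p=42, q=17
  k=3: a=3, p=131, q=53

131/53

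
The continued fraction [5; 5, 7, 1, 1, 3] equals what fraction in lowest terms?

Fold from the inside: start with 3/1.
  1 + 1/3 = 4/3
  1 + 3/4 = 7/4
  7 + 4/7 = 53/7
  5 + 7/53 = 272/53
  5 + 53/272 = 1413/272

1413/272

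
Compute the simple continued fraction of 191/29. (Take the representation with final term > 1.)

191 = 6×29 + 17
29 = 1×17 + 12
17 = 1×12 + 5
12 = 2×5 + 2
5 = 2×2 + 1
2 = 2×1 + 0  (stop)
So 191/29 = [6; 1, 1, 2, 2, 2].

[6; 1, 1, 2, 2, 2]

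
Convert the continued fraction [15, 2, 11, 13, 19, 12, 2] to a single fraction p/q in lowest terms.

Fold from the inside: start with 2/1.
  12 + 1/2 = 25/2
  19 + 2/25 = 477/25
  13 + 25/477 = 6226/477
  11 + 477/6226 = 68963/6226
  2 + 6226/68963 = 144152/68963
  15 + 68963/144152 = 2231243/144152

2231243/144152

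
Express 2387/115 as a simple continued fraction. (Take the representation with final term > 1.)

[20; 1, 3, 9, 3]

2387 = 20×115 + 87
115 = 1×87 + 28
87 = 3×28 + 3
28 = 9×3 + 1
3 = 3×1 + 0  (stop)
So 2387/115 = [20; 1, 3, 9, 3].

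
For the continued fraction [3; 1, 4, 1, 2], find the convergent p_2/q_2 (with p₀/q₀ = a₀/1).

19/5

Using pₖ = aₖpₖ₋₁ + pₖ₋₂, qₖ = aₖqₖ₋₁ + qₖ₋₂ (with p₋₁=1, p₋₂=0, q₋₁=0, q₋₂=1):
  k=0: a=3, p=3, q=1
  k=1: a=1, p=4, q=1
  k=2: a=4, p=19, q=5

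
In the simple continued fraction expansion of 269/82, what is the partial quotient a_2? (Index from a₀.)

269 = 3·82 + 23   →  a_0 = 3
82 = 3·23 + 13   →  a_1 = 3
23 = 1·13 + 10   →  a_2 = 1

1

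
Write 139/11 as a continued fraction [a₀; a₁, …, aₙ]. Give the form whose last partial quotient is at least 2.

139 = 12×11 + 7
11 = 1×7 + 4
7 = 1×4 + 3
4 = 1×3 + 1
3 = 3×1 + 0  (stop)
So 139/11 = [12; 1, 1, 1, 3].

[12; 1, 1, 1, 3]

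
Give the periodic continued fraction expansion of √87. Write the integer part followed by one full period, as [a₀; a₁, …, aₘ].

a₀ = ⌊√87⌋ = 9.

[9; 3, 18]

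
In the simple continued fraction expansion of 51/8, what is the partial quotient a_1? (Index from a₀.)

51 = 6·8 + 3   →  a_0 = 6
8 = 2·3 + 2   →  a_1 = 2

2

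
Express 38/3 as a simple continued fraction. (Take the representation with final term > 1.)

38 = 12·3 + 2
3 = 1·2 + 1
2 = 2·1 + 0  (stop)
So 38/3 = [12; 1, 2].

[12; 1, 2]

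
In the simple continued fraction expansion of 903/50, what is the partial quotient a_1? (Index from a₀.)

16

903 = 18·50 + 3   →  a_0 = 18
50 = 16·3 + 2   →  a_1 = 16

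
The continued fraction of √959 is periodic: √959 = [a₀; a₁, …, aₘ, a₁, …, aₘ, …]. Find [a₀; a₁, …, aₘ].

a₀ = ⌊√959⌋ = 30.
With m₀=0, d₀=1 and mₖ₊₁ = dₖaₖ − mₖ, dₖ₊₁ = (n − mₖ₊₁²)/dₖ, aₖ₊₁ = ⌊(a₀+mₖ₊₁)/dₖ₊₁⌋:
  k=1: m=30, d=59, a=1
  k=2: m=29, d=2, a=29
  k=3: m=29, d=59, a=1
  k=4: m=30, d=1, a=60
d=1 and a=2a₀=60 at k=4, so the next step gives (m, d) = (30, 59) again — its k=1 value — and the period has length 4.

[30; 1, 29, 1, 60]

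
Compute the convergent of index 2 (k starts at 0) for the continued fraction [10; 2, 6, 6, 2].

Using pₖ = aₖpₖ₋₁ + pₖ₋₂, qₖ = aₖqₖ₋₁ + qₖ₋₂ (with p₋₁=1, p₋₂=0, q₋₁=0, q₋₂=1):
  k=0: a=10, p=10, q=1
  k=1: a=2, p=21, q=2
  k=2: a=6, p=136, q=13

136/13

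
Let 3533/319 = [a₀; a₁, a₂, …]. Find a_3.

3533 = 11·319 + 24   →  a_0 = 11
319 = 13·24 + 7   →  a_1 = 13
24 = 3·7 + 3   →  a_2 = 3
7 = 2·3 + 1   →  a_3 = 2

2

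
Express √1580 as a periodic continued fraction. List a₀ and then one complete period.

[39; 1, 2, 1, 78]

a₀ = ⌊√1580⌋ = 39.
With m₀=0, d₀=1 and mₖ₊₁ = dₖaₖ − mₖ, dₖ₊₁ = (n − mₖ₊₁²)/dₖ, aₖ₊₁ = ⌊(a₀+mₖ₊₁)/dₖ₊₁⌋:
  k=1: m=39, d=59, a=1
  k=2: m=20, d=20, a=2
  k=3: m=20, d=59, a=1
  k=4: m=39, d=1, a=78
d=1 and a=2a₀=78 at k=4, so the next step gives (m, d) = (39, 59) again — its k=1 value — and the period has length 4.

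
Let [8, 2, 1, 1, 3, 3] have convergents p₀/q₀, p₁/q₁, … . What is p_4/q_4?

Using pₖ = aₖpₖ₋₁ + pₖ₋₂, qₖ = aₖqₖ₋₁ + qₖ₋₂ (with p₋₁=1, p₋₂=0, q₋₁=0, q₋₂=1):
  k=0: a=8, p=8, q=1
  k=1: a=2, p=17, q=2
  k=2: a=1, p=25, q=3
  k=3: a=1, p=42, q=5
  k=4: a=3, p=151, q=18

151/18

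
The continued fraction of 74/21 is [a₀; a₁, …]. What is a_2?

74 = 3·21 + 11   →  a_0 = 3
21 = 1·11 + 10   →  a_1 = 1
11 = 1·10 + 1   →  a_2 = 1

1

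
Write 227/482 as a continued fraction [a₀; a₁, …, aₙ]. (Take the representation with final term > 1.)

[0; 2, 8, 9, 3]

227 = 0*482 + 227
482 = 2*227 + 28
227 = 8*28 + 3
28 = 9*3 + 1
3 = 3*1 + 0  (stop)
So 227/482 = [0; 2, 8, 9, 3].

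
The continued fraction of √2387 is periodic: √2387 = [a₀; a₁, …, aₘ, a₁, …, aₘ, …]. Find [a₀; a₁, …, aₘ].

a₀ = ⌊√2387⌋ = 48.
With m₀=0, d₀=1 and mₖ₊₁ = dₖaₖ − mₖ, dₖ₊₁ = (n − mₖ₊₁²)/dₖ, aₖ₊₁ = ⌊(a₀+mₖ₊₁)/dₖ₊₁⌋:
  k=1: m=48, d=83, a=1
  k=2: m=35, d=14, a=5
  k=3: m=35, d=83, a=1
  k=4: m=48, d=1, a=96
d=1 and a=2a₀=96 at k=4, so the next step gives (m, d) = (48, 83) again — its k=1 value — and the period has length 4.

[48; 1, 5, 1, 96]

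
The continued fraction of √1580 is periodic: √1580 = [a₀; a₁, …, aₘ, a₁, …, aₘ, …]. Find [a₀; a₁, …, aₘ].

[39; 1, 2, 1, 78]

a₀ = ⌊√1580⌋ = 39.
With m₀=0, d₀=1 and mₖ₊₁ = dₖaₖ − mₖ, dₖ₊₁ = (n − mₖ₊₁²)/dₖ, aₖ₊₁ = ⌊(a₀+mₖ₊₁)/dₖ₊₁⌋:
  k=1: m=39, d=59, a=1
  k=2: m=20, d=20, a=2
  k=3: m=20, d=59, a=1
  k=4: m=39, d=1, a=78
d=1 and a=2a₀=78 at k=4, so the next step gives (m, d) = (39, 59) again — its k=1 value — and the period has length 4.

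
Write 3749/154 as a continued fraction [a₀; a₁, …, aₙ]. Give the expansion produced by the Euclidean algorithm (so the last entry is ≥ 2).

[24; 2, 1, 9, 1, 1, 2]

3749 = 24·154 + 53
154 = 2·53 + 48
53 = 1·48 + 5
48 = 9·5 + 3
5 = 1·3 + 2
3 = 1·2 + 1
2 = 2·1 + 0  (stop)
So 3749/154 = [24; 2, 1, 9, 1, 1, 2].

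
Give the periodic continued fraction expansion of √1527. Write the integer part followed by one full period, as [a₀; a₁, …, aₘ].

a₀ = ⌊√1527⌋ = 39.
With m₀=0, d₀=1 and mₖ₊₁ = dₖaₖ − mₖ, dₖ₊₁ = (n − mₖ₊₁²)/dₖ, aₖ₊₁ = ⌊(a₀+mₖ₊₁)/dₖ₊₁⌋:
  k=1: m=39, d=6, a=13
  k=2: m=39, d=1, a=78
d=1 and a=2a₀=78 at k=2, so the next step gives (m, d) = (39, 6) again — its k=1 value — and the period has length 2.

[39; 13, 78]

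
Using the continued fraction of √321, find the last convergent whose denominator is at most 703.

7722/431

√321 = [17; 1, 10, 1, 34, …] (period length 4).
Convergents:
  p_0/q_0 = 17/1
  p_1/q_1 = 18/1
  p_2/q_2 = 197/11
  p_3/q_3 = 215/12
  p_4/q_4 = 7507/419
  p_5/q_5 = 7722/431
  p_6/q_6 = 84727/4729
q_5 = 431 ≤ 703 < 4729 = q_6, so the answer is 7722/431.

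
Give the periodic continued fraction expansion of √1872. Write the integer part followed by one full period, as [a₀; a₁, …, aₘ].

a₀ = ⌊√1872⌋ = 43.

[43; 3, 1, 3, 86]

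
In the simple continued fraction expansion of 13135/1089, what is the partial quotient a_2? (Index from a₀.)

3

13135 = 12·1089 + 67   →  a_0 = 12
1089 = 16·67 + 17   →  a_1 = 16
67 = 3·17 + 16   →  a_2 = 3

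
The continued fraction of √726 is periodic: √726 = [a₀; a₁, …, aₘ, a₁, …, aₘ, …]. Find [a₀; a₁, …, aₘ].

a₀ = ⌊√726⌋ = 26.

[26; 1, 16, 1, 52]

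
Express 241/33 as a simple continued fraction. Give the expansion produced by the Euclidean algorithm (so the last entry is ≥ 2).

241 = 7·33 + 10
33 = 3·10 + 3
10 = 3·3 + 1
3 = 3·1 + 0  (stop)
So 241/33 = [7; 3, 3, 3].

[7; 3, 3, 3]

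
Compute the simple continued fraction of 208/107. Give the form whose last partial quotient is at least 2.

[1; 1, 16, 1, 5]

208 = 1*107 + 101
107 = 1*101 + 6
101 = 16*6 + 5
6 = 1*5 + 1
5 = 5*1 + 0  (stop)
So 208/107 = [1; 1, 16, 1, 5].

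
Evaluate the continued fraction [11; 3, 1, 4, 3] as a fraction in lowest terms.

Using pₖ = aₖpₖ₋₁ + pₖ₋₂ and qₖ = aₖqₖ₋₁ + qₖ₋₂:
  k=0: a=11, p=11, q=1
  k=1: a=3, p=34, q=3
  k=2: a=1, p=45, q=4
  k=3: a=4, p=214, q=19
  k=4: a=3, p=687, q=61

687/61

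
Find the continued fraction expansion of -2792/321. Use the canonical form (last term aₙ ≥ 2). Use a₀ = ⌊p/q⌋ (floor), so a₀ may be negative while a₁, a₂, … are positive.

[-9; 3, 3, 4, 3, 2]

-2792 = -9*321 + 97
321 = 3*97 + 30
97 = 3*30 + 7
30 = 4*7 + 2
7 = 3*2 + 1
2 = 2*1 + 0  (stop)
So -2792/321 = [-9; 3, 3, 4, 3, 2].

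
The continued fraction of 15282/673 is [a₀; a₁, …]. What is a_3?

15282 = 22·673 + 476   →  a_0 = 22
673 = 1·476 + 197   →  a_1 = 1
476 = 2·197 + 82   →  a_2 = 2
197 = 2·82 + 33   →  a_3 = 2

2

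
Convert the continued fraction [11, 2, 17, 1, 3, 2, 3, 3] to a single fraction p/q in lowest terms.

Fold from the inside: start with 3/1.
  3 + 1/3 = 10/3
  2 + 3/10 = 23/10
  3 + 10/23 = 79/23
  1 + 23/79 = 102/79
  17 + 79/102 = 1813/102
  2 + 102/1813 = 3728/1813
  11 + 1813/3728 = 42821/3728

42821/3728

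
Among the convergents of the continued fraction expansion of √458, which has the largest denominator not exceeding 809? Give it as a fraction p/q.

9181/429

√458 = [21; 2, 2, 42, …] (period length 3).
Convergents:
  p_0/q_0 = 21/1
  p_1/q_1 = 43/2
  p_2/q_2 = 107/5
  p_3/q_3 = 4537/212
  p_4/q_4 = 9181/429
  p_5/q_5 = 22899/1070
q_4 = 429 ≤ 809 < 1070 = q_5, so the answer is 9181/429.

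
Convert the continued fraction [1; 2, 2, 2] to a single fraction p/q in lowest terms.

Using pₖ = aₖpₖ₋₁ + pₖ₋₂ and qₖ = aₖqₖ₋₁ + qₖ₋₂:
  k=0: a=1, p=1, q=1
  k=1: a=2, p=3, q=2
  k=2: a=2, p=7, q=5
  k=3: a=2, p=17, q=12

17/12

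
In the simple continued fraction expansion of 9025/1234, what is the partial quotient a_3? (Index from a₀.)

3

9025 = 7·1234 + 387   →  a_0 = 7
1234 = 3·387 + 73   →  a_1 = 3
387 = 5·73 + 22   →  a_2 = 5
73 = 3·22 + 7   →  a_3 = 3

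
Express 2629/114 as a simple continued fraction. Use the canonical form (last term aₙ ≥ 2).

[23; 16, 3, 2]

2629 = 23·114 + 7
114 = 16·7 + 2
7 = 3·2 + 1
2 = 2·1 + 0  (stop)
So 2629/114 = [23; 16, 3, 2].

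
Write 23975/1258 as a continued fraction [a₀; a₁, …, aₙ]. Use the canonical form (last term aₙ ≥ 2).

[19; 17, 4, 3, 2, 2]

23975 = 19*1258 + 73
1258 = 17*73 + 17
73 = 4*17 + 5
17 = 3*5 + 2
5 = 2*2 + 1
2 = 2*1 + 0  (stop)
So 23975/1258 = [19; 17, 4, 3, 2, 2].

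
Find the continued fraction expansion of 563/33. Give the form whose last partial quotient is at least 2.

[17; 16, 2]

563 = 17×33 + 2
33 = 16×2 + 1
2 = 2×1 + 0  (stop)
So 563/33 = [17; 16, 2].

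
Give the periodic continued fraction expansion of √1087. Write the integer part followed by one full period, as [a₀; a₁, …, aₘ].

a₀ = ⌊√1087⌋ = 32.
With m₀=0, d₀=1 and mₖ₊₁ = dₖaₖ − mₖ, dₖ₊₁ = (n − mₖ₊₁²)/dₖ, aₖ₊₁ = ⌊(a₀+mₖ₊₁)/dₖ₊₁⌋:
  k=1: m=32, d=63, a=1
  k=2: m=31, d=2, a=31
  k=3: m=31, d=63, a=1
  k=4: m=32, d=1, a=64
d=1 and a=2a₀=64 at k=4, so the next step gives (m, d) = (32, 63) again — its k=1 value — and the period has length 4.

[32; 1, 31, 1, 64]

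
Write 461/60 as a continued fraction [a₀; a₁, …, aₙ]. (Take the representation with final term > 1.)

[7; 1, 2, 6, 3]

461 = 7×60 + 41
60 = 1×41 + 19
41 = 2×19 + 3
19 = 6×3 + 1
3 = 3×1 + 0  (stop)
So 461/60 = [7; 1, 2, 6, 3].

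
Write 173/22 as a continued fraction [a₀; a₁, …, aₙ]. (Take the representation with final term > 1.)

173 = 7·22 + 19
22 = 1·19 + 3
19 = 6·3 + 1
3 = 3·1 + 0  (stop)
So 173/22 = [7; 1, 6, 3].

[7; 1, 6, 3]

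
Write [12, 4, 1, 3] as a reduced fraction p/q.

Fold from the inside: start with 3/1.
  1 + 1/3 = 4/3
  4 + 3/4 = 19/4
  12 + 4/19 = 232/19

232/19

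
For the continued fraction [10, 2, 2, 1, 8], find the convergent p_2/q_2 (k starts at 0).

Using pₖ = aₖpₖ₋₁ + pₖ₋₂, qₖ = aₖqₖ₋₁ + qₖ₋₂ (with p₋₁=1, p₋₂=0, q₋₁=0, q₋₂=1):
  k=0: a=10, p=10, q=1
  k=1: a=2, p=21, q=2
  k=2: a=2, p=52, q=5

52/5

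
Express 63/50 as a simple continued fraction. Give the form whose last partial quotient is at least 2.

63 = 1*50 + 13
50 = 3*13 + 11
13 = 1*11 + 2
11 = 5*2 + 1
2 = 2*1 + 0  (stop)
So 63/50 = [1; 3, 1, 5, 2].

[1; 3, 1, 5, 2]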